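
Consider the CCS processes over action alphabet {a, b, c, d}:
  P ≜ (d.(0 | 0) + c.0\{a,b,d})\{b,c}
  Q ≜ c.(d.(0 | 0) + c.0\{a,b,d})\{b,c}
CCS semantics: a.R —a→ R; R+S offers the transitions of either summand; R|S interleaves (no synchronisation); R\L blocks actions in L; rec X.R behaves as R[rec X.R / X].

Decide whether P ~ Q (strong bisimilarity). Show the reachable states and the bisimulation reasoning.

Reachable graph of P (2 states):
  s0 = (d.(0 | 0) + c.0\{a,b,d})\{b,c} has moves ··d··> s1
  s1 = (0 | 0)\{b,c} has moves ·
Reachable graph of Q (3 states):
  t0 = c.(d.(0 | 0) + c.0\{a,b,d})\{b,c} has moves ··c··> t1
  t1 = (d.(0 | 0) + c.0\{a,b,d})\{b,c} has moves ··d··> t2
  t2 = (0 | 0)\{b,c} has moves ·
Coarsest stable partition (strong bisimilarity classes):
  B0 = {s0, t1}
  B1 = {s1, t2}
  B2 = {t0}
s0 ∈ B0, t0 ∈ B2 → different blocks

not bisimilar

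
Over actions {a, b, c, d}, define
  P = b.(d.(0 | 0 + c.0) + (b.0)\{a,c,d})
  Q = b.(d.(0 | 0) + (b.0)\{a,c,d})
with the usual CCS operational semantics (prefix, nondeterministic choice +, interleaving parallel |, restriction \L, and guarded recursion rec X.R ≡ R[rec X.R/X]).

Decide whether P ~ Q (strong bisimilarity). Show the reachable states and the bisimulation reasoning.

NO

Reachable graph of P (5 states):
  m0 = b.(d.(0 | 0 + c.0) + (b.0)\{a,c,d}) → —b→ m1
  m1 = d.(0 | 0 + c.0) + (b.0)\{a,c,d} → —b→ m2, —d→ m3
  m2 = 0\{a,c,d} → ·
  m3 = 0 | 0 + c.0 → —c→ m4
  m4 = 0 → ·
Reachable graph of Q (4 states):
  n0 = b.(d.(0 | 0) + (b.0)\{a,c,d}) → —b→ n1
  n1 = d.(0 | 0) + (b.0)\{a,c,d} → —b→ n2, —d→ n3
  n2 = 0\{a,c,d} → ·
  n3 = 0 | 0 → ·
Coarsest stable partition (strong bisimilarity classes):
  B0 = {m0}
  B1 = {m1}
  B2 = {m3}
  B3 = {m2, m4, n2, n3}
  B4 = {n0}
  B5 = {n1}
m0 ∈ B0, n0 ∈ B4 → different blocks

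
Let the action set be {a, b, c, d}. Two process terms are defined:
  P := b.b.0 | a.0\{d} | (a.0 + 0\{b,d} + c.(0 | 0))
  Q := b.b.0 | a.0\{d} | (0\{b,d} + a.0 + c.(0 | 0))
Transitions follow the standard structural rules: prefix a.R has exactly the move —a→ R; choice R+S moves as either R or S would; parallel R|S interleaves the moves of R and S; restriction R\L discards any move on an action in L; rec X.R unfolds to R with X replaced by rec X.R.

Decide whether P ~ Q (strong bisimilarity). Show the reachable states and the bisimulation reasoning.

P ~ Q

LTS(P): 18 reachable states
  p0 = b.b.0 | a.0\{d} | (a.0 + 0\{b,d} + c.(0 | 0)) :: ··a··> p1, ··a··> p2, ··b··> p3, ··c··> p4
  p1 = b.b.0 | 0\{d} | (a.0 + 0\{b,d} + c.(0 | 0)) :: ··a··> p5, ··b··> p6, ··c··> p7
  p2 = b.b.0 | a.0\{d} | 0 :: ··a··> p5, ··b··> p8
  p3 = b.0 | a.0\{d} | (a.0 + 0\{b,d} + c.(0 | 0)) :: ··a··> p6, ··a··> p8, ··b··> p9, ··c··> p10
  p4 = b.b.0 | a.0\{d} | (0 | 0) :: ··a··> p7, ··b··> p10
  p5 = b.b.0 | 0\{d} | 0 :: ··b··> p11
  p6 = b.0 | 0\{d} | (a.0 + 0\{b,d} + c.(0 | 0)) :: ··a··> p11, ··b··> p12, ··c··> p13
  p7 = b.b.0 | 0\{d} | (0 | 0) :: ··b··> p13
  p8 = b.0 | a.0\{d} | 0 :: ··a··> p11, ··b··> p14
  p9 = 0 | a.0\{d} | (a.0 + 0\{b,d} + c.(0 | 0)) :: ··a··> p12, ··a··> p14, ··c··> p15
  p10 = b.0 | a.0\{d} | (0 | 0) :: ··a··> p13, ··b··> p15
  p11 = b.0 | 0\{d} | 0 :: ··b··> p16
  p12 = 0 | 0\{d} | (a.0 + 0\{b,d} + c.(0 | 0)) :: ··a··> p16, ··c··> p17
  p13 = b.0 | 0\{d} | (0 | 0) :: ··b··> p17
  p14 = 0 | a.0\{d} | 0 :: ··a··> p16
  p15 = 0 | a.0\{d} | (0 | 0) :: ··a··> p17
  p16 = 0 | 0\{d} | 0 :: deadlocked
  p17 = 0 | 0\{d} | (0 | 0) :: deadlocked
LTS(Q): 18 reachable states
  q0 = b.b.0 | a.0\{d} | (0\{b,d} + a.0 + c.(0 | 0)) :: ··a··> q1, ··a··> q2, ··b··> q3, ··c··> q4
  q1 = b.b.0 | 0\{d} | (0\{b,d} + a.0 + c.(0 | 0)) :: ··a··> q5, ··b··> q6, ··c··> q7
  q2 = b.b.0 | a.0\{d} | 0 :: ··a··> q5, ··b··> q8
  q3 = b.0 | a.0\{d} | (0\{b,d} + a.0 + c.(0 | 0)) :: ··a··> q6, ··a··> q8, ··b··> q9, ··c··> q10
  q4 = b.b.0 | a.0\{d} | (0 | 0) :: ··a··> q7, ··b··> q10
  q5 = b.b.0 | 0\{d} | 0 :: ··b··> q11
  q6 = b.0 | 0\{d} | (0\{b,d} + a.0 + c.(0 | 0)) :: ··a··> q11, ··b··> q12, ··c··> q13
  q7 = b.b.0 | 0\{d} | (0 | 0) :: ··b··> q13
  q8 = b.0 | a.0\{d} | 0 :: ··a··> q11, ··b··> q14
  q9 = 0 | a.0\{d} | (0\{b,d} + a.0 + c.(0 | 0)) :: ··a··> q12, ··a··> q14, ··c··> q15
  q10 = b.0 | a.0\{d} | (0 | 0) :: ··a··> q13, ··b··> q15
  q11 = b.0 | 0\{d} | 0 :: ··b··> q16
  q12 = 0 | 0\{d} | (0\{b,d} + a.0 + c.(0 | 0)) :: ··a··> q16, ··c··> q17
  q13 = b.0 | 0\{d} | (0 | 0) :: ··b··> q17
  q14 = 0 | a.0\{d} | 0 :: ··a··> q16
  q15 = 0 | a.0\{d} | (0 | 0) :: ··a··> q17
  q16 = 0 | 0\{d} | 0 :: deadlocked
  q17 = 0 | 0\{d} | (0 | 0) :: deadlocked
Coarsest stable partition (strong bisimilarity classes):
  B0 = {p0, q0}
  B1 = {p2, p4, q2, q4}
  B2 = {p5, p7, q5, q7}
  B3 = {p11, p13, q11, q13}
  B4 = {p16, p17, q16, q17}
  B5 = {p10, p8, q10, q8}
  B6 = {p14, p15, q14, q15}
  B7 = {p1, q1}
  B8 = {p6, q6}
  B9 = {p12, q12}
  B10 = {p3, q3}
  B11 = {p9, q9}
p0 ∈ B0, q0 ∈ B0 → same block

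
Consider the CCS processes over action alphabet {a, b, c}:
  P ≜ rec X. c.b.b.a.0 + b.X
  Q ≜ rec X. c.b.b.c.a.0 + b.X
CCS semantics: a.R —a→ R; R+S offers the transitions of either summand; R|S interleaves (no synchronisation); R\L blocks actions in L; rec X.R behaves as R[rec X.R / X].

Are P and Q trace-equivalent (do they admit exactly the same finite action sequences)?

LTS(P): 5 reachable states
  p0 = rec X. c.b.b.a.0 + b.X has moves -b-> p0, -c-> p1
  p1 = b.b.a.0 has moves -b-> p2
  p2 = b.a.0 has moves -b-> p3
  p3 = a.0 has moves -a-> p4
  p4 = 0 has moves (no moves)
LTS(Q): 6 reachable states
  q0 = rec X. c.b.b.c.a.0 + b.X has moves -b-> q0, -c-> q1
  q1 = b.b.c.a.0 has moves -b-> q2
  q2 = b.c.a.0 has moves -b-> q3
  q3 = c.a.0 has moves -c-> q4
  q4 = a.0 has moves -a-> q5
  q5 = 0 has moves (no moves)
Trace ⟨cbba⟩ through P, begin at {p0}:
  after c @ step 1: {p1}
  after b @ step 2: {p2}
  after b @ step 3: {p3}
  after a @ step 4: {p4}
  P completes σ.
Trace ⟨cbba⟩ through Q, begin at {q0}:
  after c @ step 1: {q1}
  after b @ step 2: {q2}
  after b @ step 3: {q3}
  after a @ step 4: no successor for Q

traces(P) ≠ traces(Q) — witness ⟨cbba⟩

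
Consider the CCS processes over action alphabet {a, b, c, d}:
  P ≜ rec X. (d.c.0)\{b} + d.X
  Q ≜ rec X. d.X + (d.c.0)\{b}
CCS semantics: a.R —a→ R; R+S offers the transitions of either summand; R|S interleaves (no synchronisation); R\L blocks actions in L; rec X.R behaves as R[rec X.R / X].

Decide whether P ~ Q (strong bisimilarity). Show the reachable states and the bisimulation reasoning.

LTS(P): 3 reachable states
  p0 = rec X. (d.c.0)\{b} + d.X | ··d··> p0, ··d··> p1
  p1 = (c.0)\{b} | ··c··> p2
  p2 = 0\{b} | deadlocked
LTS(Q): 3 reachable states
  q0 = rec X. d.X + (d.c.0)\{b} | ··d··> q0, ··d··> q1
  q1 = (c.0)\{b} | ··c··> q2
  q2 = 0\{b} | deadlocked
Coarsest stable partition (strong bisimilarity classes):
  B0 = {p0, q0}
  B1 = {p1, q1}
  B2 = {p2, q2}
p0 ∈ B0, q0 ∈ B0 → same block

YES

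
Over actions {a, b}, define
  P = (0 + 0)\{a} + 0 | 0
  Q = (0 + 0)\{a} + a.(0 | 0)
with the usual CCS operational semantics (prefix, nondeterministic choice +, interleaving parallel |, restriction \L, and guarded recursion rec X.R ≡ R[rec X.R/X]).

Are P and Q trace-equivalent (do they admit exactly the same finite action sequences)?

LTS(P): 1 reachable states
  m0 = (0 + 0)\{a} + 0 | 0 → ·
LTS(Q): 2 reachable states
  n0 = (0 + 0)\{a} + a.(0 | 0) → -a-> n1
  n1 = 0 | 0 → ·
Run σ = ⟨a⟩ on Q: start {n0}
  step 1 (a): {n1}
  Q completes σ.
Run σ = ⟨a⟩ on P: start {m0}
  step 1 (a): ∅ (P stuck)

NO — witness ⟨a⟩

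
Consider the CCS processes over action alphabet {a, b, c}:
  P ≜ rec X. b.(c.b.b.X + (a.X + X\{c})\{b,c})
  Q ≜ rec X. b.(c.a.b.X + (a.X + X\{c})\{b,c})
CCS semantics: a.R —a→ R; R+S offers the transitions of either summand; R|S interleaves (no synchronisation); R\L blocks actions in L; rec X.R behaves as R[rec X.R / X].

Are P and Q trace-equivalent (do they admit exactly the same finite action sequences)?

trace-distinct — witness ⟨bcb⟩

LTS(P): 5 reachable states
  m0 = rec X. b.(c.b.b.X + (a.X + X\{c})\{b,c}) has moves ··b··> m1
  m1 = c.b.b.(rec X. b.(c.b.b.X + (a.X + X\{c})\{b,c})) + (a.(rec X. b.(c.b.b.X + (a.X + X\{c})\{b,c})) + (rec X. b.(c.b.b.X + (a.X + X\{c})\{b,c}))\{c})\{b,c} has moves ··a··> m2, ··c··> m3
  m2 = (rec X. b.(c.b.b.X + (a.X + X\{c})\{b,c}))\{b,c} has moves ·
  m3 = b.b.(rec X. b.(c.b.b.X + (a.X + X\{c})\{b,c})) has moves ··b··> m4
  m4 = b.(rec X. b.(c.b.b.X + (a.X + X\{c})\{b,c})) has moves ··b··> m0
LTS(Q): 5 reachable states
  n0 = rec X. b.(c.a.b.X + (a.X + X\{c})\{b,c}) has moves ··b··> n1
  n1 = c.a.b.(rec X. b.(c.a.b.X + (a.X + X\{c})\{b,c})) + (a.(rec X. b.(c.a.b.X + (a.X + X\{c})\{b,c})) + (rec X. b.(c.a.b.X + (a.X + X\{c})\{b,c}))\{c})\{b,c} has moves ··a··> n2, ··c··> n3
  n2 = (rec X. b.(c.a.b.X + (a.X + X\{c})\{b,c}))\{b,c} has moves ·
  n3 = a.b.(rec X. b.(c.a.b.X + (a.X + X\{c})\{b,c})) has moves ··a··> n4
  n4 = b.(rec X. b.(c.a.b.X + (a.X + X\{c})\{b,c})) has moves ··b··> n0
Trace ⟨bcb⟩ through P, begin at {m0}:
  [1] b ⇒ {m1}
  [2] c ⇒ {m3}
  [3] b ⇒ {m4}
  P completes σ.
Trace ⟨bcb⟩ through Q, begin at {n0}:
  [1] b ⇒ {n1}
  [2] c ⇒ {n3}
  [3] b ⇒ ∅  — Q cannot continue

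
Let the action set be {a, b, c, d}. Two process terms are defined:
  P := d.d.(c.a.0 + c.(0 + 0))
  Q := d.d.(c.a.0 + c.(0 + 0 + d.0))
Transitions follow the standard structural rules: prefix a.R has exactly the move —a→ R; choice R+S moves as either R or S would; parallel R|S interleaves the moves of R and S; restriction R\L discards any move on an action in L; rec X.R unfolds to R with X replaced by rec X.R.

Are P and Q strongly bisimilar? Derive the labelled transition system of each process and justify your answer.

Reachable graph of P (6 states):
  u0 = d.d.(c.a.0 + c.(0 + 0)) has moves --d--▸ u1
  u1 = d.(c.a.0 + c.(0 + 0)) has moves --d--▸ u2
  u2 = c.a.0 + c.(0 + 0) has moves --c--▸ u3, --c--▸ u4
  u3 = 0 + 0 has moves deadlocked
  u4 = a.0 has moves --a--▸ u5
  u5 = 0 has moves deadlocked
Reachable graph of Q (6 states):
  v0 = d.d.(c.a.0 + c.(0 + 0 + d.0)) has moves --d--▸ v1
  v1 = d.(c.a.0 + c.(0 + 0 + d.0)) has moves --d--▸ v2
  v2 = c.a.0 + c.(0 + 0 + d.0) has moves --c--▸ v3, --c--▸ v4
  v3 = 0 + 0 + d.0 has moves --d--▸ v5
  v4 = a.0 has moves --a--▸ v5
  v5 = 0 has moves deadlocked
Bisimilarity quotient blocks:
  B0 = {u0}
  B1 = {u1}
  B2 = {u2}
  B3 = {u4, v4}
  B4 = {u3, u5, v5}
  B5 = {v0}
  B6 = {v1}
  B7 = {v2}
  B8 = {v3}
u0 ∈ B0, v0 ∈ B5 → different blocks

P ≁ Q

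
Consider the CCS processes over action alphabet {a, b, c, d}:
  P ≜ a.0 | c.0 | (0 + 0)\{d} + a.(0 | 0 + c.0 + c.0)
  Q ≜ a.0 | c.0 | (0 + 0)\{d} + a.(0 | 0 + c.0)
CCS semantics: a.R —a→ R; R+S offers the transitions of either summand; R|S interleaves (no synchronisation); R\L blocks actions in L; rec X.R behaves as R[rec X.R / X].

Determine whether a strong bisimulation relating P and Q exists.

Reachable graph of P (6 states):
  u0 = a.0 | c.0 | (0 + 0)\{d} + a.(0 | 0 + c.0 + c.0) | =a=> u1, =a=> u2, =c=> u3
  u1 = 0 | 0 + c.0 + c.0 | =c=> u4
  u2 = 0 | c.0 | (0 + 0)\{d} | =c=> u5
  u3 = a.0 | 0 | (0 + 0)\{d} | =a=> u5
  u4 = 0 | ·
  u5 = 0 | 0 | (0 + 0)\{d} | ·
Reachable graph of Q (6 states):
  v0 = a.0 | c.0 | (0 + 0)\{d} + a.(0 | 0 + c.0) | =a=> v1, =a=> v2, =c=> v3
  v1 = 0 | 0 + c.0 | =c=> v4
  v2 = 0 | c.0 | (0 + 0)\{d} | =c=> v5
  v3 = a.0 | 0 | (0 + 0)\{d} | =a=> v5
  v4 = 0 | ·
  v5 = 0 | 0 | (0 + 0)\{d} | ·
Coarsest stable partition (strong bisimilarity classes):
  B0 = {u0, v0}
  B1 = {u1, u2, v1, v2}
  B2 = {u4, u5, v4, v5}
  B3 = {u3, v3}
u0 ∈ B0, v0 ∈ B0 → same block

P ~ Q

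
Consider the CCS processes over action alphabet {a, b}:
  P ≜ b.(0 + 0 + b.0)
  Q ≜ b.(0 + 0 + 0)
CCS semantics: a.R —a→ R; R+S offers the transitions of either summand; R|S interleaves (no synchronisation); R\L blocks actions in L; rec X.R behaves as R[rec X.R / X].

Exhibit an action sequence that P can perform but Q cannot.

P's transition system — 3 states:
  s0 = b.(0 + 0 + b.0) ⊢ -b-> s1
  s1 = 0 + 0 + b.0 ⊢ -b-> s2
  s2 = 0 ⊢ deadlocked
Q's transition system — 2 states:
  t0 = b.(0 + 0 + 0) ⊢ -b-> t1
  t1 = 0 + 0 + 0 ⊢ deadlocked
Run σ = ⟨bb⟩ on P: start {s0}
  [1] b ⇒ {s1}
  [2] b ⇒ {s2}
  P completes σ.
Run σ = ⟨bb⟩ on Q: start {t0}
  [1] b ⇒ {t1}
  [2] b ⇒ no successor for Q

bb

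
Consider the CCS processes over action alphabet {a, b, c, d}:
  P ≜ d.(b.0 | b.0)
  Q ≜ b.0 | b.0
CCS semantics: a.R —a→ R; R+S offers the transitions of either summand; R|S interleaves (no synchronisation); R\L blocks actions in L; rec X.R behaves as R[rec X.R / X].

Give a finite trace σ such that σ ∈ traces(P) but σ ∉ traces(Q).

d

P's transition system — 5 states:
  p0 = d.(b.0 | b.0) :: ··d··> p1
  p1 = b.0 | b.0 :: ··b··> p2, ··b··> p3
  p2 = 0 | b.0 :: ··b··> p4
  p3 = b.0 | 0 :: ··b··> p4
  p4 = 0 | 0 :: (no moves)
Q's transition system — 4 states:
  q0 = b.0 | b.0 :: ··b··> q1, ··b··> q2
  q1 = 0 | b.0 :: ··b··> q3
  q2 = b.0 | 0 :: ··b··> q3
  q3 = 0 | 0 :: (no moves)
Executing d from P (initial set {p0}):
  [1] d ⇒ {p1}
  ✓ P
Executing d from Q (initial set {q0}):
  [1] d ⇒ ∅ (Q stuck)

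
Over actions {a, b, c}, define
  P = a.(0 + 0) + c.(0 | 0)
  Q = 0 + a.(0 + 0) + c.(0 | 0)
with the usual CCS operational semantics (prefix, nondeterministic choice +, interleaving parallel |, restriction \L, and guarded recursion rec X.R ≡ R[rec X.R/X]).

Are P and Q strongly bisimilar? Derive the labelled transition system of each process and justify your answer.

P's transition system — 3 states:
  m0 = a.(0 + 0) + c.(0 | 0) ⊢ ··a··> m1, ··c··> m2
  m1 = 0 + 0 ⊢ ·
  m2 = 0 | 0 ⊢ ·
Q's transition system — 3 states:
  n0 = 0 + a.(0 + 0) + c.(0 | 0) ⊢ ··a··> n1, ··c··> n2
  n1 = 0 + 0 ⊢ ·
  n2 = 0 | 0 ⊢ ·
Coarsest stable partition (strong bisimilarity classes):
  B0 = {m0, n0}
  B1 = {m1, m2, n1, n2}
m0 ∈ B0, n0 ∈ B0 → same block

bisimilar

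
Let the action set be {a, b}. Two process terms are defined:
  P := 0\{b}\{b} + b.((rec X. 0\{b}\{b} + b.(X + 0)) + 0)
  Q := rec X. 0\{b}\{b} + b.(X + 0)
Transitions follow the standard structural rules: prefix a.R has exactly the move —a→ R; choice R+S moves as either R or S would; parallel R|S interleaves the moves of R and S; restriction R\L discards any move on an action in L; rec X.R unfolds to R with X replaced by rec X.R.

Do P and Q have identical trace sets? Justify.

trace-equivalent

Reachable graph of P (2 states):
  m0 = 0\{b}\{b} + b.((rec X. 0\{b}\{b} + b.(X + 0)) + 0) → —b→ m1
  m1 = (rec X. 0\{b}\{b} + b.(X + 0)) + 0 → —b→ m1
Reachable graph of Q (2 states):
  n0 = rec X. 0\{b}\{b} + b.(X + 0) → —b→ n1
  n1 = (rec X. 0\{b}\{b} + b.(X + 0)) + 0 → —b→ n1
Partition-refinement fixed point:
  B0 = {m0, m1, n0, n1}
m0 ∈ B0, n0 ∈ B0 → same block
Bisimilar ⇒ trace-equivalent.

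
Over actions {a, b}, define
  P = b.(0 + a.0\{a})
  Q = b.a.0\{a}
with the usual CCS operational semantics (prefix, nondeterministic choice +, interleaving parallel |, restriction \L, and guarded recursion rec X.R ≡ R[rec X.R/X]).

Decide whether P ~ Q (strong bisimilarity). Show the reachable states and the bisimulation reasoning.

bisimilar

Reachable graph of P (3 states):
  s0 = b.(0 + a.0\{a}) ⊢ ··b··> s1
  s1 = 0 + a.0\{a} ⊢ ··a··> s2
  s2 = 0\{a} ⊢ stopped
Reachable graph of Q (3 states):
  t0 = b.a.0\{a} ⊢ ··b··> t1
  t1 = a.0\{a} ⊢ ··a··> t2
  t2 = 0\{a} ⊢ stopped
Bisimilarity quotient blocks:
  B0 = {s0, t0}
  B1 = {s1, t1}
  B2 = {s2, t2}
s0 ∈ B0, t0 ∈ B0 → same block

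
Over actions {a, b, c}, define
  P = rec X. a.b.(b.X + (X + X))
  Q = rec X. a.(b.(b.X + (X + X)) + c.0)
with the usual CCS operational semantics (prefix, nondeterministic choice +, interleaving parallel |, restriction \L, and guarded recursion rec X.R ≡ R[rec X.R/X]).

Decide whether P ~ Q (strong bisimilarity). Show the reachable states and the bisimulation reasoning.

LTS(P): 3 reachable states
  u0 = rec X. a.b.(b.X + (X + X)) | =a=> u1
  u1 = b.(b.(rec X. a.b.(b.X + (X + X))) + ((rec X. a.b.(b.X + (X + X))) + (rec X. a.b.(b.X + (X + X))))) | =b=> u2
  u2 = b.(rec X. a.b.(b.X + (X + X))) + ((rec X. a.b.(b.X + (X + X))) + (rec X. a.b.(b.X + (X + X)))) | =a=> u1, =b=> u0
LTS(Q): 4 reachable states
  v0 = rec X. a.(b.(b.X + (X + X)) + c.0) | =a=> v1
  v1 = b.(b.(rec X. a.(b.(b.X + (X + X)) + c.0)) + ((rec X. a.(b.(b.X + (X + X)) + c.0)) + (rec X. a.(b.(b.X + (X + X)) + c.0)))) + c.0 | =b=> v2, =c=> v3
  v2 = b.(rec X. a.(b.(b.X + (X + X)) + c.0)) + ((rec X. a.(b.(b.X + (X + X)) + c.0)) + (rec X. a.(b.(b.X + (X + X)) + c.0))) | =a=> v1, =b=> v0
  v3 = 0 | stopped
Bisimilarity quotient blocks:
  B0 = {u0}
  B1 = {u1}
  B2 = {u2}
  B3 = {v0}
  B4 = {v1}
  B5 = {v2}
  B6 = {v3}
u0 ∈ B0, v0 ∈ B3 → different blocks

not bisimilar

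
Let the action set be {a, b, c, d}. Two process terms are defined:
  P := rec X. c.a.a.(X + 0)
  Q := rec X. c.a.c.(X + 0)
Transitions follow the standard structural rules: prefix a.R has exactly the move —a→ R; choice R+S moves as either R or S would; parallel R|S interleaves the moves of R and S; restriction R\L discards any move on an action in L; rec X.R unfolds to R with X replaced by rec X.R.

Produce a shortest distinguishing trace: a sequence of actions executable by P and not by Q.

caa

LTS(P): 4 reachable states
  s0 = rec X. c.a.a.(X + 0) :: -c-> s1
  s1 = a.a.((rec X. c.a.a.(X + 0)) + 0) :: -a-> s2
  s2 = a.((rec X. c.a.a.(X + 0)) + 0) :: -a-> s3
  s3 = (rec X. c.a.a.(X + 0)) + 0 :: -c-> s1
LTS(Q): 4 reachable states
  t0 = rec X. c.a.c.(X + 0) :: -c-> t1
  t1 = a.c.((rec X. c.a.c.(X + 0)) + 0) :: -a-> t2
  t2 = c.((rec X. c.a.c.(X + 0)) + 0) :: -c-> t3
  t3 = (rec X. c.a.c.(X + 0)) + 0 :: -c-> t1
Trace ⟨caa⟩ through P, begin at {s0}:
  [1] c ⇒ {s1}
  [2] a ⇒ {s2}
  [3] a ⇒ {s3}
  P completes σ.
Trace ⟨caa⟩ through Q, begin at {t0}:
  [1] c ⇒ {t1}
  [2] a ⇒ {t2}
  [3] a ⇒ ∅ (Q stuck)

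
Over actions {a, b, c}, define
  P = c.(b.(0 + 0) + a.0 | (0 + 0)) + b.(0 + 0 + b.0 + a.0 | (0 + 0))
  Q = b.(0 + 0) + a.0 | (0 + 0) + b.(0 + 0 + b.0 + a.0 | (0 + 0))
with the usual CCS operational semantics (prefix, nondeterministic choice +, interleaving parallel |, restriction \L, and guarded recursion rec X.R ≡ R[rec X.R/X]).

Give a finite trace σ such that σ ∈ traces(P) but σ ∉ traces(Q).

c

LTS(P): 6 reachable states
  u0 = c.(b.(0 + 0) + a.0 | (0 + 0)) + b.(0 + 0 + b.0 + a.0 | (0 + 0)) → —b→ u1, —c→ u2
  u1 = 0 + 0 + b.0 + a.0 | (0 + 0) → —a→ u3, —b→ u4
  u2 = b.(0 + 0) + a.0 | (0 + 0) → —a→ u3, —b→ u5
  u3 = 0 | (0 + 0) → (no moves)
  u4 = 0 → (no moves)
  u5 = 0 + 0 → (no moves)
LTS(Q): 5 reachable states
  v0 = b.(0 + 0) + a.0 | (0 + 0) + b.(0 + 0 + b.0 + a.0 | (0 + 0)) → —a→ v1, —b→ v2, —b→ v3
  v1 = 0 | (0 + 0) → (no moves)
  v2 = 0 + 0 → (no moves)
  v3 = 0 + 0 + b.0 + a.0 | (0 + 0) → —a→ v1, —b→ v4
  v4 = 0 → (no moves)
Trace ⟨c⟩ through P, begin at {u0}:
  [1] c ⇒ {u2}
  P completes σ.
Trace ⟨c⟩ through Q, begin at {v0}:
  [1] c ⇒ no successor for Q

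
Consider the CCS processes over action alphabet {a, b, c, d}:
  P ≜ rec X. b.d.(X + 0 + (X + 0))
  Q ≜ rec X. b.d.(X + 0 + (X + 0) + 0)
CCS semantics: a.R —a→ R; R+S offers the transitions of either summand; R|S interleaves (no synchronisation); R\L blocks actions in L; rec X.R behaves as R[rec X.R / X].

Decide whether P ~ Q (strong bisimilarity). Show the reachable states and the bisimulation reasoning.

YES

Reachable graph of P (3 states):
  p0 = rec X. b.d.(X + 0 + (X + 0)) | ··b··> p1
  p1 = d.((rec X. b.d.(X + 0 + (X + 0))) + 0 + ((rec X. b.d.(X + 0 + (X + 0))) + 0)) | ··d··> p2
  p2 = (rec X. b.d.(X + 0 + (X + 0))) + 0 + ((rec X. b.d.(X + 0 + (X + 0))) + 0) | ··b··> p1
Reachable graph of Q (3 states):
  q0 = rec X. b.d.(X + 0 + (X + 0) + 0) | ··b··> q1
  q1 = d.((rec X. b.d.(X + 0 + (X + 0) + 0)) + 0 + ((rec X. b.d.(X + 0 + (X + 0) + 0)) + 0) + 0) | ··d··> q2
  q2 = (rec X. b.d.(X + 0 + (X + 0) + 0)) + 0 + ((rec X. b.d.(X + 0 + (X + 0) + 0)) + 0) + 0 | ··b··> q1
Coarsest stable partition (strong bisimilarity classes):
  B0 = {p0, p2, q0, q2}
  B1 = {p1, q1}
p0 ∈ B0, q0 ∈ B0 → same block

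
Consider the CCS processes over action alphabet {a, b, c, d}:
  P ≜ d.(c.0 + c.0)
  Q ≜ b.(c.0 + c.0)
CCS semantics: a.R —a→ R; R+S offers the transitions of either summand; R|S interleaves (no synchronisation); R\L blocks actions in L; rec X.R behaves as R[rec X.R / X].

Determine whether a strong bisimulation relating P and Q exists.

P's transition system — 3 states:
  u0 = d.(c.0 + c.0) has moves —d→ u1
  u1 = c.0 + c.0 has moves —c→ u2
  u2 = 0 has moves ∅
Q's transition system — 3 states:
  v0 = b.(c.0 + c.0) has moves —b→ v1
  v1 = c.0 + c.0 has moves —c→ v2
  v2 = 0 has moves ∅
Partition-refinement fixed point:
  B0 = {u0}
  B1 = {u1, v1}
  B2 = {u2, v2}
  B3 = {v0}
u0 ∈ B0, v0 ∈ B3 → different blocks

P ≁ Q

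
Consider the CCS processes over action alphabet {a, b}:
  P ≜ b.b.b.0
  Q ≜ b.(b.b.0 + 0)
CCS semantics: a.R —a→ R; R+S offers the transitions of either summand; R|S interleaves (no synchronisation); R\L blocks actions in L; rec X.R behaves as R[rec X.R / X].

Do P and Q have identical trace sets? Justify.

P's transition system — 4 states:
  p0 = b.b.b.0 :: ··b··> p1
  p1 = b.b.0 :: ··b··> p2
  p2 = b.0 :: ··b··> p3
  p3 = 0 :: stopped
Q's transition system — 4 states:
  q0 = b.(b.b.0 + 0) :: ··b··> q1
  q1 = b.b.0 + 0 :: ··b··> q2
  q2 = b.0 :: ··b··> q3
  q3 = 0 :: stopped
Coarsest stable partition (strong bisimilarity classes):
  B0 = {p0, q0}
  B1 = {p1, q1}
  B2 = {p2, q2}
  B3 = {p3, q3}
p0 ∈ B0, q0 ∈ B0 → same block
Bisimilar ⇒ trace-equivalent.

traces(P) = traces(Q)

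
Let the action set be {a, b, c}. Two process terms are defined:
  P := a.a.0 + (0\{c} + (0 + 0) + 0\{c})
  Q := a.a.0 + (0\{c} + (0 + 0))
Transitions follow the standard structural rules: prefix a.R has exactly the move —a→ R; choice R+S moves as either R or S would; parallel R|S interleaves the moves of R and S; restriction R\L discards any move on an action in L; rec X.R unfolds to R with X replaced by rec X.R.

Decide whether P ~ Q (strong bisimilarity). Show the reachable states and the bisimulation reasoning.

YES

LTS(P): 3 reachable states
  p0 = a.a.0 + (0\{c} + (0 + 0) + 0\{c}) :: -a-> p1
  p1 = a.0 :: -a-> p2
  p2 = 0 :: ·
LTS(Q): 3 reachable states
  q0 = a.a.0 + (0\{c} + (0 + 0)) :: -a-> q1
  q1 = a.0 :: -a-> q2
  q2 = 0 :: ·
Coarsest stable partition (strong bisimilarity classes):
  B0 = {p0, q0}
  B1 = {p1, q1}
  B2 = {p2, q2}
p0 ∈ B0, q0 ∈ B0 → same block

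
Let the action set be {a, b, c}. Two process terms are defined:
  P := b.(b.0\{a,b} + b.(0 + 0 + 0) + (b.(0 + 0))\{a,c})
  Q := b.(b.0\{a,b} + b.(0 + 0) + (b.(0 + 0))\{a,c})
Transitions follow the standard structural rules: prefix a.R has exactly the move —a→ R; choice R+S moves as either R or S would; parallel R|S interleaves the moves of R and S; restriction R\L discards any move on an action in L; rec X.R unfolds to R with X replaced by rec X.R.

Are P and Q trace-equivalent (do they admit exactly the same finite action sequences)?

LTS(P): 5 reachable states
  p0 = b.(b.0\{a,b} + b.(0 + 0 + 0) + (b.(0 + 0))\{a,c}) :: =b=> p1
  p1 = b.0\{a,b} + b.(0 + 0 + 0) + (b.(0 + 0))\{a,c} :: =b=> p2, =b=> p3, =b=> p4
  p2 = (0 + 0)\{a,c} :: (no moves)
  p3 = 0 + 0 + 0 :: (no moves)
  p4 = 0\{a,b} :: (no moves)
LTS(Q): 5 reachable states
  q0 = b.(b.0\{a,b} + b.(0 + 0) + (b.(0 + 0))\{a,c}) :: =b=> q1
  q1 = b.0\{a,b} + b.(0 + 0) + (b.(0 + 0))\{a,c} :: =b=> q2, =b=> q3, =b=> q4
  q2 = (0 + 0)\{a,c} :: (no moves)
  q3 = 0 + 0 :: (no moves)
  q4 = 0\{a,b} :: (no moves)
Coarsest stable partition (strong bisimilarity classes):
  B0 = {p0, q0}
  B1 = {p1, q1}
  B2 = {p2, p3, p4, q2, q3, q4}
p0 ∈ B0, q0 ∈ B0 → same block
Bisimilar ⇒ trace-equivalent.

YES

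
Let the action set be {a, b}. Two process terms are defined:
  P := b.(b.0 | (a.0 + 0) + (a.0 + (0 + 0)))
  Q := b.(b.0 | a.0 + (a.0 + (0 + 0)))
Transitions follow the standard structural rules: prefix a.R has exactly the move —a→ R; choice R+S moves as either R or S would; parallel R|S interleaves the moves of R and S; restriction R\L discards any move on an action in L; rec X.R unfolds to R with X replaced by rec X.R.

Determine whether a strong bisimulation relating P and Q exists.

LTS(P): 6 reachable states
  p0 = b.(b.0 | (a.0 + 0) + (a.0 + (0 + 0))) → —b→ p1
  p1 = b.0 | (a.0 + 0) + (a.0 + (0 + 0)) → —a→ p2, —a→ p3, —b→ p4
  p2 = 0 → deadlocked
  p3 = b.0 | 0 → —b→ p5
  p4 = 0 | (a.0 + 0) → —a→ p5
  p5 = 0 | 0 → deadlocked
LTS(Q): 6 reachable states
  q0 = b.(b.0 | a.0 + (a.0 + (0 + 0))) → —b→ q1
  q1 = b.0 | a.0 + (a.0 + (0 + 0)) → —a→ q2, —a→ q3, —b→ q4
  q2 = 0 → deadlocked
  q3 = b.0 | 0 → —b→ q5
  q4 = 0 | a.0 → —a→ q5
  q5 = 0 | 0 → deadlocked
Bisimilarity quotient blocks:
  B0 = {p0, q0}
  B1 = {p1, q1}
  B2 = {p2, p5, q2, q5}
  B3 = {p4, q4}
  B4 = {p3, q3}
p0 ∈ B0, q0 ∈ B0 → same block

YES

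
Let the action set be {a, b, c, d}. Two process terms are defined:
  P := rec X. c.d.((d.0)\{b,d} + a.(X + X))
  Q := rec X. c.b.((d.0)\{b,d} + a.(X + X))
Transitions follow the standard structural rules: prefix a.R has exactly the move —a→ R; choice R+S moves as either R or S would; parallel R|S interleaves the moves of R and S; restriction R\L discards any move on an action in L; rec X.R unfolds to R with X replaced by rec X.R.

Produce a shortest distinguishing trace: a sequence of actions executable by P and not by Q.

cd

LTS(P): 4 reachable states
  m0 = rec X. c.d.((d.0)\{b,d} + a.(X + X)) | =c=> m1
  m1 = d.((d.0)\{b,d} + a.((rec X. c.d.((d.0)\{b,d} + a.(X + X))) + (rec X. c.d.((d.0)\{b,d} + a.(X + X))))) | =d=> m2
  m2 = (d.0)\{b,d} + a.((rec X. c.d.((d.0)\{b,d} + a.(X + X))) + (rec X. c.d.((d.0)\{b,d} + a.(X + X)))) | =a=> m3
  m3 = (rec X. c.d.((d.0)\{b,d} + a.(X + X))) + (rec X. c.d.((d.0)\{b,d} + a.(X + X))) | =c=> m1
LTS(Q): 4 reachable states
  n0 = rec X. c.b.((d.0)\{b,d} + a.(X + X)) | =c=> n1
  n1 = b.((d.0)\{b,d} + a.((rec X. c.b.((d.0)\{b,d} + a.(X + X))) + (rec X. c.b.((d.0)\{b,d} + a.(X + X))))) | =b=> n2
  n2 = (d.0)\{b,d} + a.((rec X. c.b.((d.0)\{b,d} + a.(X + X))) + (rec X. c.b.((d.0)\{b,d} + a.(X + X)))) | =a=> n3
  n3 = (rec X. c.b.((d.0)\{b,d} + a.(X + X))) + (rec X. c.b.((d.0)\{b,d} + a.(X + X))) | =c=> n1
Trace ⟨cd⟩ through P, begin at {m0}:
  after c @ step 1: {m1}
  after d @ step 2: {m2}
  — P admits the full trace.
Trace ⟨cd⟩ through Q, begin at {n0}:
  after c @ step 1: {n1}
  after d @ step 2: ∅  — Q cannot continue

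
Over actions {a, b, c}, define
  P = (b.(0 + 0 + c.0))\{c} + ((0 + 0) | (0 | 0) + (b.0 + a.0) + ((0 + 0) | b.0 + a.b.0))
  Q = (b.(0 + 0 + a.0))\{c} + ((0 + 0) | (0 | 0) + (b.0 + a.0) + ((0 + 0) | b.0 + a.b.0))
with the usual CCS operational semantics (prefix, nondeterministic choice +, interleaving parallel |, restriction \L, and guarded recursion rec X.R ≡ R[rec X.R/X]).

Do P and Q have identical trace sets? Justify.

NO — witness ⟨ba⟩

P's transition system — 5 states:
  s0 = (b.(0 + 0 + c.0))\{c} + ((0 + 0) | (0 | 0) + (b.0 + a.0) + ((0 + 0) | b.0 + a.b.0)) ⊢ -a-> s1, -a-> s2, -b-> s1, -b-> s3, -b-> s4
  s1 = 0 ⊢ ·
  s2 = b.0 ⊢ -b-> s1
  s3 = (0 + 0 + c.0)\{c} ⊢ ·
  s4 = (0 + 0) | 0 ⊢ ·
Q's transition system — 6 states:
  t0 = (b.(0 + 0 + a.0))\{c} + ((0 + 0) | (0 | 0) + (b.0 + a.0) + ((0 + 0) | b.0 + a.b.0)) ⊢ -a-> t1, -a-> t2, -b-> t1, -b-> t3, -b-> t4
  t1 = 0 ⊢ ·
  t2 = b.0 ⊢ -b-> t1
  t3 = (0 + 0 + a.0)\{c} ⊢ -a-> t5
  t4 = (0 + 0) | 0 ⊢ ·
  t5 = 0\{c} ⊢ ·
Executing ba from Q (initial set {t0}):
  after b @ step 1: {t1, t3, t4}
  after a @ step 2: {t5}
  Q completes σ.
Executing ba from P (initial set {s0}):
  after b @ step 1: {s1, s3, s4}
  after a @ step 2: ∅  — P cannot continue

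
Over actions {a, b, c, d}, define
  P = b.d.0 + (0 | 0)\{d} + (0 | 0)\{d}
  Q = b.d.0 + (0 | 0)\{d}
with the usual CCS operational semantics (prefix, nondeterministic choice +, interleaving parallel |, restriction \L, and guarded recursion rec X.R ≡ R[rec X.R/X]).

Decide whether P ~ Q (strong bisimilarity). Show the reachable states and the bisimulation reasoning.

bisimilar

Reachable graph of P (3 states):
  m0 = b.d.0 + (0 | 0)\{d} + (0 | 0)\{d} | --b--▸ m1
  m1 = d.0 | --d--▸ m2
  m2 = 0 | stopped
Reachable graph of Q (3 states):
  n0 = b.d.0 + (0 | 0)\{d} | --b--▸ n1
  n1 = d.0 | --d--▸ n2
  n2 = 0 | stopped
Partition-refinement fixed point:
  B0 = {m0, n0}
  B1 = {m1, n1}
  B2 = {m2, n2}
m0 ∈ B0, n0 ∈ B0 → same block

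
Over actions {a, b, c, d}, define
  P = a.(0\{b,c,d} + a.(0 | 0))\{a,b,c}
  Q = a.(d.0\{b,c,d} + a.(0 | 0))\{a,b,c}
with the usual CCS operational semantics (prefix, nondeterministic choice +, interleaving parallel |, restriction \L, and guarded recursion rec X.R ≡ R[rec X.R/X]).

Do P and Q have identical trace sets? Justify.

Reachable graph of P (2 states):
  s0 = a.(0\{b,c,d} + a.(0 | 0))\{a,b,c} → -a-> s1
  s1 = (0\{b,c,d} + a.(0 | 0))\{a,b,c} → deadlocked
Reachable graph of Q (3 states):
  t0 = a.(d.0\{b,c,d} + a.(0 | 0))\{a,b,c} → -a-> t1
  t1 = (d.0\{b,c,d} + a.(0 | 0))\{a,b,c} → -d-> t2
  t2 = 0\{b,c,d}\{a,b,c} → deadlocked
Run σ = ⟨ad⟩ on Q: start {t0}
  [1] a ⇒ {t1}
  [2] d ⇒ {t2}
  Q completes σ.
Run σ = ⟨ad⟩ on P: start {s0}
  [1] a ⇒ {s1}
  [2] d ⇒ ∅ (P stuck)

NO — witness ⟨ad⟩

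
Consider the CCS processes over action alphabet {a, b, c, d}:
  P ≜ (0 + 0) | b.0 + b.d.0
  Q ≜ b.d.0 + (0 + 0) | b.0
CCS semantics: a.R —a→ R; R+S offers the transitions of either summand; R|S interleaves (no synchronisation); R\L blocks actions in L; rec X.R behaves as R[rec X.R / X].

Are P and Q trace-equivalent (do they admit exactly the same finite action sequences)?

LTS(P): 4 reachable states
  m0 = (0 + 0) | b.0 + b.d.0 has moves -b-> m1, -b-> m2
  m1 = (0 + 0) | 0 has moves (no moves)
  m2 = d.0 has moves -d-> m3
  m3 = 0 has moves (no moves)
LTS(Q): 4 reachable states
  n0 = b.d.0 + (0 + 0) | b.0 has moves -b-> n1, -b-> n2
  n1 = (0 + 0) | 0 has moves (no moves)
  n2 = d.0 has moves -d-> n3
  n3 = 0 has moves (no moves)
Bisimilarity quotient blocks:
  B0 = {m0, n0}
  B1 = {m2, n2}
  B2 = {m1, m3, n1, n3}
m0 ∈ B0, n0 ∈ B0 → same block
Bisimilar ⇒ trace-equivalent.

trace-equivalent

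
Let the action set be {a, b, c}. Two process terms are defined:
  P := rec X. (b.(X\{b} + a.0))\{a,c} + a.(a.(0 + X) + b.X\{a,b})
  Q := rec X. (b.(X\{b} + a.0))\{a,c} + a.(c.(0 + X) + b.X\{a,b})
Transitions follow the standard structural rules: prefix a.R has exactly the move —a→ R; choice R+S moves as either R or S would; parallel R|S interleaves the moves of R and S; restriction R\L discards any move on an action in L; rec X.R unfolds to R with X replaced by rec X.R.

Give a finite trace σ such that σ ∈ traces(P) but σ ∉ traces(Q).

aa

Reachable graph of P (5 states):
  m0 = rec X. (b.(X\{b} + a.0))\{a,c} + a.(a.(0 + X) + b.X\{a,b}) :: -a-> m1, -b-> m2
  m1 = a.(0 + (rec X. (b.(X\{b} + a.0))\{a,c} + a.(a.(0 + X) + b.X\{a,b}))) + b.(rec X. (b.(X\{b} + a.0))\{a,c} + a.(a.(0 + X) + b.X\{a,b}))\{a,b} :: -a-> m3, -b-> m4
  m2 = ((rec X. (b.(X\{b} + a.0))\{a,c} + a.(a.(0 + X) + b.X\{a,b}))\{b} + a.0)\{a,c} :: (no moves)
  m3 = 0 + (rec X. (b.(X\{b} + a.0))\{a,c} + a.(a.(0 + X) + b.X\{a,b})) :: -a-> m1, -b-> m2
  m4 = (rec X. (b.(X\{b} + a.0))\{a,c} + a.(a.(0 + X) + b.X\{a,b}))\{a,b} :: (no moves)
Reachable graph of Q (5 states):
  n0 = rec X. (b.(X\{b} + a.0))\{a,c} + a.(c.(0 + X) + b.X\{a,b}) :: -a-> n1, -b-> n2
  n1 = c.(0 + (rec X. (b.(X\{b} + a.0))\{a,c} + a.(c.(0 + X) + b.X\{a,b}))) + b.(rec X. (b.(X\{b} + a.0))\{a,c} + a.(c.(0 + X) + b.X\{a,b}))\{a,b} :: -b-> n3, -c-> n4
  n2 = ((rec X. (b.(X\{b} + a.0))\{a,c} + a.(c.(0 + X) + b.X\{a,b}))\{b} + a.0)\{a,c} :: (no moves)
  n3 = (rec X. (b.(X\{b} + a.0))\{a,c} + a.(c.(0 + X) + b.X\{a,b}))\{a,b} :: (no moves)
  n4 = 0 + (rec X. (b.(X\{b} + a.0))\{a,c} + a.(c.(0 + X) + b.X\{a,b})) :: -a-> n1, -b-> n2
Trace ⟨aa⟩ through P, begin at {m0}:
  [1] a ⇒ {m1}
  [2] a ⇒ {m3}
  P completes σ.
Trace ⟨aa⟩ through Q, begin at {n0}:
  [1] a ⇒ {n1}
  [2] a ⇒ ∅ (Q stuck)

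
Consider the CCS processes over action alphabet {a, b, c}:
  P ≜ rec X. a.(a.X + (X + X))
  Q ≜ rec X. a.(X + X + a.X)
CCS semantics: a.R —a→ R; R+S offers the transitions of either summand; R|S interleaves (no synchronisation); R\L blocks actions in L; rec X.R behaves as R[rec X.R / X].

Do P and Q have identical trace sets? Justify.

Reachable graph of P (2 states):
  s0 = rec X. a.(a.X + (X + X)) :: —a→ s1
  s1 = a.(rec X. a.(a.X + (X + X))) + ((rec X. a.(a.X + (X + X))) + (rec X. a.(a.X + (X + X)))) :: —a→ s0, —a→ s1
Reachable graph of Q (2 states):
  t0 = rec X. a.(X + X + a.X) :: —a→ t1
  t1 = (rec X. a.(X + X + a.X)) + (rec X. a.(X + X + a.X)) + a.(rec X. a.(X + X + a.X)) :: —a→ t0, —a→ t1
Bisimilarity quotient blocks:
  B0 = {s0, s1, t0, t1}
s0 ∈ B0, t0 ∈ B0 → same block
Bisimilar ⇒ trace-equivalent.

trace-equivalent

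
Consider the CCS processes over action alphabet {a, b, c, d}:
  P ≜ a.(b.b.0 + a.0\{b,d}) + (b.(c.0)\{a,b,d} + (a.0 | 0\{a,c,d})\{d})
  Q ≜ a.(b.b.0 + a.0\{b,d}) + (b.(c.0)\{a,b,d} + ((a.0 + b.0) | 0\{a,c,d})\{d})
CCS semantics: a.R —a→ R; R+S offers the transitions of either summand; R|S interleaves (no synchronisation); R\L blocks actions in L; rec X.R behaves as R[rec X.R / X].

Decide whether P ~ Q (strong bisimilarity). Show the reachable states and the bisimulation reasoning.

NO

LTS(P): 8 reachable states
  s0 = a.(b.b.0 + a.0\{b,d}) + (b.(c.0)\{a,b,d} + (a.0 | 0\{a,c,d})\{d}) :: —a→ s1, —a→ s2, —b→ s3
  s1 = (0 | 0\{a,c,d})\{d} :: deadlocked
  s2 = b.b.0 + a.0\{b,d} :: —a→ s4, —b→ s5
  s3 = (c.0)\{a,b,d} :: —c→ s6
  s4 = 0\{b,d} :: deadlocked
  s5 = b.0 :: —b→ s7
  s6 = 0\{a,b,d} :: deadlocked
  s7 = 0 :: deadlocked
LTS(Q): 8 reachable states
  t0 = a.(b.b.0 + a.0\{b,d}) + (b.(c.0)\{a,b,d} + ((a.0 + b.0) | 0\{a,c,d})\{d}) :: —a→ t1, —a→ t2, —b→ t1, —b→ t3
  t1 = (0 | 0\{a,c,d})\{d} :: deadlocked
  t2 = b.b.0 + a.0\{b,d} :: —a→ t4, —b→ t5
  t3 = (c.0)\{a,b,d} :: —c→ t6
  t4 = 0\{b,d} :: deadlocked
  t5 = b.0 :: —b→ t7
  t6 = 0\{a,b,d} :: deadlocked
  t7 = 0 :: deadlocked
Coarsest stable partition (strong bisimilarity classes):
  B0 = {s0}
  B1 = {s3, t3}
  B2 = {s1, s4, s6, s7, t1, t4, t6, t7}
  B3 = {s2, t2}
  B4 = {s5, t5}
  B5 = {t0}
s0 ∈ B0, t0 ∈ B5 → different blocks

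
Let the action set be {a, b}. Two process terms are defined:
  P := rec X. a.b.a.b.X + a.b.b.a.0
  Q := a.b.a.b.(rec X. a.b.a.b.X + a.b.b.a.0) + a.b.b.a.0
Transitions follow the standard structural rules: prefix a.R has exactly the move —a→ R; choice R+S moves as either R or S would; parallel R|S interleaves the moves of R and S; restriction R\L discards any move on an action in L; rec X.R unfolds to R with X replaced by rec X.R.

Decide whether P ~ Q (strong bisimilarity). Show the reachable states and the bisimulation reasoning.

bisimilar

P's transition system — 8 states:
  m0 = rec X. a.b.a.b.X + a.b.b.a.0 has moves ··a··> m1, ··a··> m2
  m1 = b.a.b.(rec X. a.b.a.b.X + a.b.b.a.0) has moves ··b··> m3
  m2 = b.b.a.0 has moves ··b··> m4
  m3 = a.b.(rec X. a.b.a.b.X + a.b.b.a.0) has moves ··a··> m5
  m4 = b.a.0 has moves ··b··> m6
  m5 = b.(rec X. a.b.a.b.X + a.b.b.a.0) has moves ··b··> m0
  m6 = a.0 has moves ··a··> m7
  m7 = 0 has moves (no moves)
Q's transition system — 9 states:
  n0 = a.b.a.b.(rec X. a.b.a.b.X + a.b.b.a.0) + a.b.b.a.0 has moves ··a··> n1, ··a··> n2
  n1 = b.a.b.(rec X. a.b.a.b.X + a.b.b.a.0) has moves ··b··> n3
  n2 = b.b.a.0 has moves ··b··> n4
  n3 = a.b.(rec X. a.b.a.b.X + a.b.b.a.0) has moves ··a··> n5
  n4 = b.a.0 has moves ··b··> n6
  n5 = b.(rec X. a.b.a.b.X + a.b.b.a.0) has moves ··b··> n7
  n6 = a.0 has moves ··a··> n8
  n7 = rec X. a.b.a.b.X + a.b.b.a.0 has moves ··a··> n1, ··a··> n2
  n8 = 0 has moves (no moves)
Bisimilarity quotient blocks:
  B0 = {m0, n0, n7}
  B1 = {m1, n1}
  B2 = {m3, n3}
  B3 = {m5, n5}
  B4 = {m2, n2}
  B5 = {m4, n4}
  B6 = {m6, n6}
  B7 = {m7, n8}
m0 ∈ B0, n0 ∈ B0 → same block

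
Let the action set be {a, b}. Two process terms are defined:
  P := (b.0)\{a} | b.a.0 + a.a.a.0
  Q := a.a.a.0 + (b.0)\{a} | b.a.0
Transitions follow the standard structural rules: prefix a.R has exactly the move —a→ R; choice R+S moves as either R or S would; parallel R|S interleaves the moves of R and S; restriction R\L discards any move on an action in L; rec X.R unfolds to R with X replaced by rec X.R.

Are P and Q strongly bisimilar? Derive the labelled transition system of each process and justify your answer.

YES

LTS(P): 9 reachable states
  s0 = (b.0)\{a} | b.a.0 + a.a.a.0 → ··a··> s1, ··b··> s2, ··b··> s3
  s1 = a.a.0 → ··a··> s4
  s2 = (b.0)\{a} | a.0 → ··a··> s5, ··b··> s6
  s3 = 0\{a} | b.a.0 → ··b··> s6
  s4 = a.0 → ··a··> s7
  s5 = (b.0)\{a} | 0 → ··b··> s8
  s6 = 0\{a} | a.0 → ··a··> s8
  s7 = 0 → (no moves)
  s8 = 0\{a} | 0 → (no moves)
LTS(Q): 9 reachable states
  t0 = a.a.a.0 + (b.0)\{a} | b.a.0 → ··a··> t1, ··b··> t2, ··b··> t3
  t1 = a.a.0 → ··a··> t4
  t2 = (b.0)\{a} | a.0 → ··a··> t5, ··b··> t6
  t3 = 0\{a} | b.a.0 → ··b··> t6
  t4 = a.0 → ··a··> t7
  t5 = (b.0)\{a} | 0 → ··b··> t8
  t6 = 0\{a} | a.0 → ··a··> t8
  t7 = 0 → (no moves)
  t8 = 0\{a} | 0 → (no moves)
Partition-refinement fixed point:
  B0 = {s0, t0}
  B1 = {s3, t3}
  B2 = {s4, s6, t4, t6}
  B3 = {s7, s8, t7, t8}
  B4 = {s1, t1}
  B5 = {s2, t2}
  B6 = {s5, t5}
s0 ∈ B0, t0 ∈ B0 → same block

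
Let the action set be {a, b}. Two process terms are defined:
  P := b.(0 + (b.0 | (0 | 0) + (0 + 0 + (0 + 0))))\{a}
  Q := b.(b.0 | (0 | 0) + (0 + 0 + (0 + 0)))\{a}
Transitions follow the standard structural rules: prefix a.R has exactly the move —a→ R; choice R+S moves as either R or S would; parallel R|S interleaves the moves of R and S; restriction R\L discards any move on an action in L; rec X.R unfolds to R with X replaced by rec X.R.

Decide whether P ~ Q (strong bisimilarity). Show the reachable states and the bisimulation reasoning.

LTS(P): 3 reachable states
  u0 = b.(0 + (b.0 | (0 | 0) + (0 + 0 + (0 + 0))))\{a} :: —b→ u1
  u1 = (0 + (b.0 | (0 | 0) + (0 + 0 + (0 + 0))))\{a} :: —b→ u2
  u2 = (0 | (0 | 0))\{a} :: deadlocked
LTS(Q): 3 reachable states
  v0 = b.(b.0 | (0 | 0) + (0 + 0 + (0 + 0)))\{a} :: —b→ v1
  v1 = (b.0 | (0 | 0) + (0 + 0 + (0 + 0)))\{a} :: —b→ v2
  v2 = (0 | (0 | 0))\{a} :: deadlocked
Coarsest stable partition (strong bisimilarity classes):
  B0 = {u0, v0}
  B1 = {u1, v1}
  B2 = {u2, v2}
u0 ∈ B0, v0 ∈ B0 → same block

P ~ Q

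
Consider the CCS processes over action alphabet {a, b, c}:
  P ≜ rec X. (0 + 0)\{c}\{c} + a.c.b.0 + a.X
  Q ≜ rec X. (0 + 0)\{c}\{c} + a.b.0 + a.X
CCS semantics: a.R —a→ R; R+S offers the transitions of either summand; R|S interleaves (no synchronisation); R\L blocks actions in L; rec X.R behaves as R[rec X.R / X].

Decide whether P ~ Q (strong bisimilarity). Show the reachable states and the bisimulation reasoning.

not bisimilar

LTS(P): 4 reachable states
  p0 = rec X. (0 + 0)\{c}\{c} + a.c.b.0 + a.X ⊢ -a-> p0, -a-> p1
  p1 = c.b.0 ⊢ -c-> p2
  p2 = b.0 ⊢ -b-> p3
  p3 = 0 ⊢ deadlocked
LTS(Q): 3 reachable states
  q0 = rec X. (0 + 0)\{c}\{c} + a.b.0 + a.X ⊢ -a-> q0, -a-> q1
  q1 = b.0 ⊢ -b-> q2
  q2 = 0 ⊢ deadlocked
Coarsest stable partition (strong bisimilarity classes):
  B0 = {p0}
  B1 = {p1}
  B2 = {p2, q1}
  B3 = {p3, q2}
  B4 = {q0}
p0 ∈ B0, q0 ∈ B4 → different blocks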